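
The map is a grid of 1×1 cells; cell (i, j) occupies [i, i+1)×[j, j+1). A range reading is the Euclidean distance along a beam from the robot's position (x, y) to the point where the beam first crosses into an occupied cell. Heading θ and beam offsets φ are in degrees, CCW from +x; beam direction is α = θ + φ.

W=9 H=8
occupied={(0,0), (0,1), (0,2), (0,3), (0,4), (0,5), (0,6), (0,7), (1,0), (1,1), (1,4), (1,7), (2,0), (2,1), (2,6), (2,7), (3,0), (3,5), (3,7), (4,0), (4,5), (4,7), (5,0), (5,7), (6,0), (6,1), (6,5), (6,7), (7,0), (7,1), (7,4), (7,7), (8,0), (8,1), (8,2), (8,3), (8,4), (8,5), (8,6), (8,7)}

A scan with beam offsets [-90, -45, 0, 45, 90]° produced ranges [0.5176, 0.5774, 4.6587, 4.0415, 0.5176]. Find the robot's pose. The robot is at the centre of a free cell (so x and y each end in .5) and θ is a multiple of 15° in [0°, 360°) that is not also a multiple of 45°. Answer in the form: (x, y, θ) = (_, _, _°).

The pose lattice has 32·16 = 512 candidates. Test each by forward raycasting.
  (2.5, 4.5, 285°): beam 2 = 2.8868 ≠ 0.5774 ✗
  (4.5, 1.5, 255°): beam 1 = 1.5529 ≠ 0.5176 ✗
  (7.5, 3.5, 105°): beam 3 = 0.5176 ≠ 4.6587 ✗
  (1.5, 5.5, 60°): beam 1 = 7.0000 ≠ 0.5176 ✗
  …
  (5.5, 5.5, 255°): r_1=0.5176, r_2=0.5774, r_3=4.6587, r_4=4.0415, r_5=0.5176 — all match ✓
No second candidate reproduces the full scan.

(x, y, θ) = (5.5, 5.5, 255°)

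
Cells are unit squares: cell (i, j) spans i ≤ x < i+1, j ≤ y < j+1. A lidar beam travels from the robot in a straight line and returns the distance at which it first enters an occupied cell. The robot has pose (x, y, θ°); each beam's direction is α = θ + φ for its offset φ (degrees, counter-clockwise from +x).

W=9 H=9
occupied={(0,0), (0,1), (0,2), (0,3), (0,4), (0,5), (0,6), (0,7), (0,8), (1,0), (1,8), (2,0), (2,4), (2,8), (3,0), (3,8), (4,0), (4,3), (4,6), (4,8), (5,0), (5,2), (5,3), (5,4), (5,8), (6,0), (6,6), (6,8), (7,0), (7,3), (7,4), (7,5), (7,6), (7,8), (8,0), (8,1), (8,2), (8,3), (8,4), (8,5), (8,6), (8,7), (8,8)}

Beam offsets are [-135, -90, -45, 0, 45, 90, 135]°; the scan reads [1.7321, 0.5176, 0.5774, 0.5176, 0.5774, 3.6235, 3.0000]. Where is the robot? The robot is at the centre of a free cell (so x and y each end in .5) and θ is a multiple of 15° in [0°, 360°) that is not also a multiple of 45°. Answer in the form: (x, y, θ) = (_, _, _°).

(x, y, θ) = (4.5, 2.5, 75°)

Enumerate (i+0.5, j+0.5, θ) over the 38 free cells and 16 admissible headings. For each, cast all 7 beams and compare to the given ranges.
  (5.5, 7.5, 240°): beam 1 = 0.5176 ≠ 1.7321 ✗
  (4.5, 2.5, 345°): beam 1 = 3.0000 ≠ 1.7321 ✗
  (6.5, 5.5, 75°): beam 1 = 1.0000 ≠ 1.7321 ✗
  …
  (4.5, 2.5, 75°): r_1=1.7321, r_2=0.5176, r_3=0.5774, r_4=0.5176, r_5=0.5774, r_6=3.6235, r_7=3.0000 — all match ✓
Only this pose fits every beam.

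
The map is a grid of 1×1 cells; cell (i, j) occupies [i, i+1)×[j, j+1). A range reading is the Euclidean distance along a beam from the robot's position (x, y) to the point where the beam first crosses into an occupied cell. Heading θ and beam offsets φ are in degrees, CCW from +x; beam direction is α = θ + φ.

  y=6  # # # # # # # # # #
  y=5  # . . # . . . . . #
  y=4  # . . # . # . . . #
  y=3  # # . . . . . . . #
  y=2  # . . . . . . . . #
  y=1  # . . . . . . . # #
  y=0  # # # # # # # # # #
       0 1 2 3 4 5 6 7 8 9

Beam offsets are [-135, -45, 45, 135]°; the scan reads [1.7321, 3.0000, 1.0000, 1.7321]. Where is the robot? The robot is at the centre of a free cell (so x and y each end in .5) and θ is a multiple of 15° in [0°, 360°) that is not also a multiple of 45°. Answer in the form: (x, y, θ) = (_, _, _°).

(x, y, θ) = (2.5, 2.5, 75°)

The pose lattice has 35·16 = 560 candidates. Test each by forward raycasting.
  (4.5, 3.5, 150°): beam 1 = 4.6587 ≠ 1.7321 ✗
  (4.5, 1.5, 60°): beam 1 = 0.5176 ≠ 1.7321 ✗
  (2.5, 3.5, 195°): beam 1 = 1.0000 ≠ 1.7321 ✗
  (5.5, 1.5, 300°): beam 1 = 4.6587 ≠ 1.7321 ✗
  …
  (2.5, 2.5, 75°): r_1=1.7321, r_2=3.0000, r_3=1.0000, r_4=1.7321 — all match ✓
Unique over the lattice → pose = (2.5, 2.5, 75°).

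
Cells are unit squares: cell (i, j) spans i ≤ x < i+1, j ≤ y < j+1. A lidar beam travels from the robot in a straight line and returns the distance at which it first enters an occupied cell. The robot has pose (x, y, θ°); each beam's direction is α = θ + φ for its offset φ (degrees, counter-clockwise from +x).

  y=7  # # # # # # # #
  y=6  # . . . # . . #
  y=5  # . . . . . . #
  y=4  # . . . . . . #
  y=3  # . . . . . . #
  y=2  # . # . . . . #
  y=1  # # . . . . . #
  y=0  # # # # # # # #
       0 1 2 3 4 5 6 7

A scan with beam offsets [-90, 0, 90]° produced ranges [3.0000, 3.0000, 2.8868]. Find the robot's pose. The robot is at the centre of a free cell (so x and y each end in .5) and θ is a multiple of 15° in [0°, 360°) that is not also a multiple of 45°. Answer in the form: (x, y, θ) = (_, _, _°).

(x, y, θ) = (4.5, 5.5, 240°)

Enumerate (i+0.5, j+0.5, θ) over the 33 free cells and 16 admissible headings. For each, cast all 3 beams and compare to the given ranges.
  (1.5, 6.5, 120°): beam 1 = 1.0000 ≠ 3.0000 ✗
  (2.5, 6.5, 105°): beam 1 = 1.5529 ≠ 3.0000 ✗
  (5.5, 4.5, 150°): beam 1 = 2.8868 ≠ 3.0000 ✗
  (6.5, 2.5, 330°): beam 1 = 1.7321 ≠ 3.0000 ✗
  (4.5, 3.5, 240°): beam 1 = 4.0415 ≠ 3.0000 ✗
  …
  (4.5, 5.5, 240°): r_1=3.0000, r_2=3.0000, r_3=2.8868 — all match ✓
No second candidate reproduces the full scan.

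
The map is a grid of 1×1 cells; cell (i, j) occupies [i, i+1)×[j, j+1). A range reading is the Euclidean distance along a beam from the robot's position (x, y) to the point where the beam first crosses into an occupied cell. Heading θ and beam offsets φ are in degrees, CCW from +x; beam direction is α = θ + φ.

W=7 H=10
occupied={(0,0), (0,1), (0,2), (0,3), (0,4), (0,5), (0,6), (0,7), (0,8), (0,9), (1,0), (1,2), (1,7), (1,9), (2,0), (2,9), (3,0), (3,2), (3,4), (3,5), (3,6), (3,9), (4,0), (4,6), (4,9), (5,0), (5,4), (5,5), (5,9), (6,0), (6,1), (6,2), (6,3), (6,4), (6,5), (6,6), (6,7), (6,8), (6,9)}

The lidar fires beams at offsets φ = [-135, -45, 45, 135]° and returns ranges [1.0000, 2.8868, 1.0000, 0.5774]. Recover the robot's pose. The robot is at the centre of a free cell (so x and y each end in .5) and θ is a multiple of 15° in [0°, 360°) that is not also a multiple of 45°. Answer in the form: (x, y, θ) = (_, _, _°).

Enumerate (i+0.5, j+0.5, θ) over the 31 free cells and 16 admissible headings. For each, cast all 4 beams and compare to the given ranges.
  (2.5, 2.5, 30°): beam 1 = 1.5529 ≠ 1.0000 ✗
  (4.5, 1.5, 195°): beam 1 = 2.8868 ≠ 1.0000 ✗
  (4.5, 2.5, 240°): beam 1 = 1.9319 ≠ 1.0000 ✗
  (4.5, 4.5, 15°): beam 1 = 1.7321 ≠ 1.0000 ✗
  …
  (4.5, 1.5, 105°): r_1=1.0000, r_2=2.8868, r_3=1.0000, r_4=0.5774 — all match ✓
Only this pose fits every beam.

(x, y, θ) = (4.5, 1.5, 105°)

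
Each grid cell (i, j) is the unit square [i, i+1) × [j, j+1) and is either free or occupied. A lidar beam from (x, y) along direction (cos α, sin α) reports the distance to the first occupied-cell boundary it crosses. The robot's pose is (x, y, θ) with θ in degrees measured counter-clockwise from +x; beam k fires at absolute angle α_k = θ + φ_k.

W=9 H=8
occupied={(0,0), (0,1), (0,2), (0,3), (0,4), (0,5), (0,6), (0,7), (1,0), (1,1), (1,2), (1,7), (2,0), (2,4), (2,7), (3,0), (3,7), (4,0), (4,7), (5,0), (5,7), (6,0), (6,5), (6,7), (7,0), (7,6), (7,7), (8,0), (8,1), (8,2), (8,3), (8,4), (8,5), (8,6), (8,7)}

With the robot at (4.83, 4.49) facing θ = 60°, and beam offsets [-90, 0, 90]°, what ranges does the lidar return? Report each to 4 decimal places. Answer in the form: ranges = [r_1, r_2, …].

beam 1: φ=-90°, α=330°
  dir = (cos 330°, sin 330°) = (0.8660, -0.5000); from cell (4,4)
  next x-line at t=0.1963, next y-line at t=0.9800; Δt_x=1.1547, Δt_y=2.0000
    x: enter (5,4) at t=0.1963
    y: enter (5,3) at t=0.9800
    x: enter (6,3) at t=1.3510
    x: enter (7,3) at t=2.5057
    y: enter (7,2) at t=2.9800
    x: enter (8,2) at t=3.6604 ← occupied
  → r_1 = 3.6604
beam 2: φ=0°, α=60°
  dir = (cos 60°, sin 60°) = (0.5000, 0.8660); from cell (4,4)
  next x-line at t=0.3400, next y-line at t=0.5889; Δt_x=2.0000, Δt_y=1.1547
    x: enter (5,4) at t=0.3400
    y: enter (5,5) at t=0.5889
    y: enter (5,6) at t=1.7436
    x: enter (6,6) at t=2.3400
    y: enter (6,7) at t=2.8983 ← occupied
  → r_2 = 2.8983
beam 3: φ=90°, α=150°
  dir = (cos 150°, sin 150°) = (-0.8660, 0.5000); from cell (4,4)
  next x-line at t=0.9584, next y-line at t=1.0200; Δt_x=1.1547, Δt_y=2.0000
    x: enter (3,4) at t=0.9584
    y: enter (3,5) at t=1.0200
    x: enter (2,5) at t=2.1131
    y: enter (2,6) at t=3.0200
    x: enter (1,6) at t=3.2678
    x: enter (0,6) at t=4.4225 ← occupied
  → r_3 = 4.4225

ranges = [3.6604, 2.8983, 4.4225]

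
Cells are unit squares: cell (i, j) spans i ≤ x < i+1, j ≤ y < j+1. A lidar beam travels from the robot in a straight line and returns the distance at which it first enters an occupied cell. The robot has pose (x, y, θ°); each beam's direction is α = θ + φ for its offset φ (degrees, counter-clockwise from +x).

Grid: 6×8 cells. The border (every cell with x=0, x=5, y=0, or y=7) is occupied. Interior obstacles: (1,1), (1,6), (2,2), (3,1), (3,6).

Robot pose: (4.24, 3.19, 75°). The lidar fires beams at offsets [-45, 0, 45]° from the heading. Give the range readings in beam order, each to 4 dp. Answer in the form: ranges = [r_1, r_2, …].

ranges = [0.8776, 2.9364, 4.3994]

beam 1: φ=-45°, α=30°
  dir = (cos 30°, sin 30°) = (0.8660, 0.5000); from cell (4,3)
  next x-line at t=0.8776, next y-line at t=1.6200; Δt_x=1.1547, Δt_y=2.0000
    x: enter (5,3) at t=0.8776 ← occupied
  → r_1 = 0.8776
beam 2: φ=0°, α=75°
  dir = (cos 75°, sin 75°) = (0.2588, 0.9659); from cell (4,3)
  next x-line at t=2.9364, next y-line at t=0.8386; Δt_x=3.8637, Δt_y=1.0353
    y: enter (4,4) at t=0.8386
    y: enter (4,5) at t=1.8738
    y: enter (4,6) at t=2.9091
    x: enter (5,6) at t=2.9364 ← occupied
  → r_2 = 2.9364
beam 3: φ=45°, α=120°
  dir = (cos 120°, sin 120°) = (-0.5000, 0.8660); from cell (4,3)
  next x-line at t=0.4800, next y-line at t=0.9353; Δt_x=2.0000, Δt_y=1.1547
    x: enter (3,3) at t=0.4800
    y: enter (3,4) at t=0.9353
    y: enter (3,5) at t=2.0900
    x: enter (2,5) at t=2.4800
    y: enter (2,6) at t=3.2447
    y: enter (2,7) at t=4.3994 ← occupied
  → r_3 = 4.3994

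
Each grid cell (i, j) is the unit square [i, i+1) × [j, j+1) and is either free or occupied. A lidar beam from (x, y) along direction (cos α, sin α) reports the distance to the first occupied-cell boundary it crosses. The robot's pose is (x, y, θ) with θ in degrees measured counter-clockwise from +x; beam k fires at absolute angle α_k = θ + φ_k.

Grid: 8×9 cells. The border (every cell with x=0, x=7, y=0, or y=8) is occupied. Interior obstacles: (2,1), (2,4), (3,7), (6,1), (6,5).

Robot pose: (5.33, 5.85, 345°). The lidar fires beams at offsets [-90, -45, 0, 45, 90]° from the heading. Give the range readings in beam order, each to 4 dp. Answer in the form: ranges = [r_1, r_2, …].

ranges = [5.0211, 3.3400, 0.6936, 1.9283, 2.2258]

beam 1: φ=-90°, α=255°
  dir = (cos 255°, sin 255°) = (-0.2588, -0.9659); from cell (5,5)
  next x-line at t=1.2750, next y-line at t=0.8800; Δt_x=3.8637, Δt_y=1.0353
    y: enter (5,4) at t=0.8800
    x: enter (4,4) at t=1.2750
    y: enter (4,3) at t=1.9153
    y: enter (4,2) at t=2.9505
    y: enter (4,1) at t=3.9858
    y: enter (4,0) at t=5.0211 ← occupied
  → r_1 = 5.0211
beam 2: φ=-45°, α=300°
  dir = (cos 300°, sin 300°) = (0.5000, -0.8660); from cell (5,5)
  next x-line at t=1.3400, next y-line at t=0.9815; Δt_x=2.0000, Δt_y=1.1547
    y: enter (5,4) at t=0.9815
    x: enter (6,4) at t=1.3400
    y: enter (6,3) at t=2.1362
    y: enter (6,2) at t=3.2909
    x: enter (7,2) at t=3.3400 ← occupied
  → r_2 = 3.3400
beam 3: φ=0°, α=345°
  dir = (cos 345°, sin 345°) = (0.9659, -0.2588); from cell (5,5)
  next x-line at t=0.6936, next y-line at t=3.2841; Δt_x=1.0353, Δt_y=3.8637
    x: enter (6,5) at t=0.6936 ← occupied
  → r_3 = 0.6936
beam 4: φ=45°, α=30°
  dir = (cos 30°, sin 30°) = (0.8660, 0.5000); from cell (5,5)
  next x-line at t=0.7736, next y-line at t=0.3000; Δt_x=1.1547, Δt_y=2.0000
    y: enter (5,6) at t=0.3000
    x: enter (6,6) at t=0.7736
    x: enter (7,6) at t=1.9283 ← occupied
  → r_4 = 1.9283
beam 5: φ=90°, α=75°
  dir = (cos 75°, sin 75°) = (0.2588, 0.9659); from cell (5,5)
  next x-line at t=2.5887, next y-line at t=0.1553; Δt_x=3.8637, Δt_y=1.0353
    y: enter (5,6) at t=0.1553
    y: enter (5,7) at t=1.1906
    y: enter (5,8) at t=2.2258 ← occupied
  → r_5 = 2.2258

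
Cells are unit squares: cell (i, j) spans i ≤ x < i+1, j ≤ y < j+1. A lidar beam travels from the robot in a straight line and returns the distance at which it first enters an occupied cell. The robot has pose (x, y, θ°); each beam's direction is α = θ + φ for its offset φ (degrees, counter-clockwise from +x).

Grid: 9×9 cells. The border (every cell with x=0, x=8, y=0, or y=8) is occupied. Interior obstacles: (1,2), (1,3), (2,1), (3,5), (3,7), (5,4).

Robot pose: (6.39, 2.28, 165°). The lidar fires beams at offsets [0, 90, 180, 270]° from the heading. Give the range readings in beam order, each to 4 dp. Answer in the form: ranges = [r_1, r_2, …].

beam 1: φ=0°, α=165°
  cosα=-0.9659 sinα=0.2588 | (6,2) | tMaxX 0.4038 tMaxY 2.7819 | tΔX 1.0353 tΔY 3.8637
    t=0.4038 [x] (5,2)
    t=1.4390 [x] (4,2)
    t=2.4743 [x] (3,2)
    t=2.7819 [y] (3,3)
    t=3.5096 [x] (2,3)
    t=4.5449 [x] (1,3) — stop
  → r_1 = 4.5449
beam 2: φ=90°, α=255°
  cosα=-0.2588 sinα=-0.9659 | (6,2) | tMaxX 1.5068 tMaxY 0.2899 | tΔX 3.8637 tΔY 1.0353
    t=0.2899 [y] (6,1)
    t=1.3252 [y] (6,0) — stop
  → r_2 = 1.3252
beam 3: φ=180°, α=345°
  cosα=0.9659 sinα=-0.2588 | (6,2) | tMaxX 0.6315 tMaxY 1.0818 | tΔX 1.0353 tΔY 3.8637
    t=0.6315 [x] (7,2)
    t=1.0818 [y] (7,1)
    t=1.6668 [x] (8,1) — stop
  → r_3 = 1.6668
beam 4: φ=270°, α=75°
  cosα=0.2588 sinα=0.9659 | (6,2) | tMaxX 2.3569 tMaxY 0.7454 | tΔX 3.8637 tΔY 1.0353
    t=0.7454 [y] (6,3)
    t=1.7807 [y] (6,4)
    t=2.3569 [x] (7,4)
    t=2.8160 [y] (7,5)
    t=3.8512 [y] (7,6)
    t=4.8865 [y] (7,7)
    t=5.9218 [y] (7,8) — stop
  → r_4 = 5.9218

ranges = [4.5449, 1.3252, 1.6668, 5.9218]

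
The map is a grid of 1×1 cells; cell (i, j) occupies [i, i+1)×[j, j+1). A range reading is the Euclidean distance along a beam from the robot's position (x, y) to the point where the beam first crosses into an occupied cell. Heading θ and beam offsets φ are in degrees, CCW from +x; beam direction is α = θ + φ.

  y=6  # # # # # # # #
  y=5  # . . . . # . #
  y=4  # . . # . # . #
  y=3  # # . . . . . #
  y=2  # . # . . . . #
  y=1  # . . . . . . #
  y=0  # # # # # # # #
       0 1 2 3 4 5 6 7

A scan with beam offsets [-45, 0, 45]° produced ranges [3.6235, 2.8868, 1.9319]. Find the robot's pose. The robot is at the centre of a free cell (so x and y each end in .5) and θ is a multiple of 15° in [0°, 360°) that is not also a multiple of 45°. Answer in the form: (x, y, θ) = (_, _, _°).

Enumerate (i+0.5, j+0.5, θ) over the 25 free cells and 16 admissible headings. For each, cast all 3 beams and compare to the given ranges.
  (4.5, 1.5, 30°): beam 1 = 1.9319 ≠ 3.6235 ✗
  (1.5, 4.5, 120°): beam 1 = 1.5529 ≠ 3.6235 ✗
  (4.5, 4.5, 60°): beam 1 = 0.5176 ≠ 3.6235 ✗
  (5.5, 1.5, 345°): beam 1 = 0.5774 ≠ 3.6235 ✗
  …
  (6.5, 3.5, 240°): r_1=3.6235, r_2=2.8868, r_3=1.9319 — all match ✓
Unique over the lattice → pose = (6.5, 3.5, 240°).

(x, y, θ) = (6.5, 3.5, 240°)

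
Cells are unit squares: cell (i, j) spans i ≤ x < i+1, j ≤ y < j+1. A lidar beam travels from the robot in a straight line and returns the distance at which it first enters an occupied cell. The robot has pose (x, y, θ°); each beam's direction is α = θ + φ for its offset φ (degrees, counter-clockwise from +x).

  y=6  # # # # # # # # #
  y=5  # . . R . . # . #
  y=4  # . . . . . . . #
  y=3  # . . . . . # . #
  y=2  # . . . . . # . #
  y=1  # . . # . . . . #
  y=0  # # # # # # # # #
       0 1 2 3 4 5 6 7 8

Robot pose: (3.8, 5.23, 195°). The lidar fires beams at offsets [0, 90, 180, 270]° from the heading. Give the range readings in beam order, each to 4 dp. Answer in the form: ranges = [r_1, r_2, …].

beam 1: φ=0°, α=195°
  direction (-0.9659, -0.2588); cell (3,5); t to first gridline: x 0.8282, y 0.8887 (then +1.0353 / +3.8637)
    (2,5) via x @ 0.8282
    (2,4) via y @ 0.8887
    (1,4) via x @ 1.8635
    (0,4) via x @ 2.8988  # hit
  → r_1 = 2.8988
beam 2: φ=90°, α=285°
  direction (0.2588, -0.9659); cell (3,5); t to first gridline: x 0.7727, y 0.2381 (then +3.8637 / +1.0353)
    (3,4) via y @ 0.2381
    (4,4) via x @ 0.7727
    (4,3) via y @ 1.2734
    (4,2) via y @ 2.3087
    (4,1) via y @ 3.3439
    (4,0) via y @ 4.3792  # hit
  → r_2 = 4.3792
beam 3: φ=180°, α=15°
  direction (0.9659, 0.2588); cell (3,5); t to first gridline: x 0.2071, y 2.9751 (then +1.0353 / +3.8637)
    (4,5) via x @ 0.2071
    (5,5) via x @ 1.2423
    (6,5) via x @ 2.2776  # hit
  → r_3 = 2.2776
beam 4: φ=270°, α=105°
  direction (-0.2588, 0.9659); cell (3,5); t to first gridline: x 3.0910, y 0.7972 (then +3.8637 / +1.0353)
    (3,6) via y @ 0.7972  # hit
  → r_4 = 0.7972

ranges = [2.8988, 4.3792, 2.2776, 0.7972]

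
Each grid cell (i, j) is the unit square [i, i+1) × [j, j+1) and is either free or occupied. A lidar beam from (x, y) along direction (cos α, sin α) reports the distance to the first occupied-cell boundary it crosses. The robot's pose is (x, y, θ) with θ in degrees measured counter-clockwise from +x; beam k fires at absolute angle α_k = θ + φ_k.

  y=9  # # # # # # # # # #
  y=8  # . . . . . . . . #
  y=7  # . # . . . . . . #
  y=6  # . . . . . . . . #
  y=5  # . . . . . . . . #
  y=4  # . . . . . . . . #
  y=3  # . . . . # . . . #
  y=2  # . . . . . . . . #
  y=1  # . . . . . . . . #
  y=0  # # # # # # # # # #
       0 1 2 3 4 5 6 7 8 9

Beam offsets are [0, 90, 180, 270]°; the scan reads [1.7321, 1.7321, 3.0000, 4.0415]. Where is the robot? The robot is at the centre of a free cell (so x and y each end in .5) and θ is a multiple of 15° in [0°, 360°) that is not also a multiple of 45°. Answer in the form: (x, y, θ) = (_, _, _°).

(x, y, θ) = (7.5, 7.5, 330°)

The pose lattice has 62·16 = 992 candidates. Test each by forward raycasting.
  (7.5, 8.5, 345°): beam 1 = 1.5529 ≠ 1.7321 ✗
  (6.5, 8.5, 120°): beam 1 = 0.5774 ≠ 1.7321 ✗
  (8.5, 5.5, 75°): beam 1 = 1.9319 ≠ 1.7321 ✗
  (6.5, 4.5, 30°): beam 1 = 2.8868 ≠ 1.7321 ✗
  (4.5, 7.5, 120°): beam 2 = 4.0415 ≠ 1.7321 ✗
  …
  (7.5, 7.5, 330°): r_1=1.7321, r_2=1.7321, r_3=3.0000, r_4=4.0415 — all match ✓
Only this pose fits every beam.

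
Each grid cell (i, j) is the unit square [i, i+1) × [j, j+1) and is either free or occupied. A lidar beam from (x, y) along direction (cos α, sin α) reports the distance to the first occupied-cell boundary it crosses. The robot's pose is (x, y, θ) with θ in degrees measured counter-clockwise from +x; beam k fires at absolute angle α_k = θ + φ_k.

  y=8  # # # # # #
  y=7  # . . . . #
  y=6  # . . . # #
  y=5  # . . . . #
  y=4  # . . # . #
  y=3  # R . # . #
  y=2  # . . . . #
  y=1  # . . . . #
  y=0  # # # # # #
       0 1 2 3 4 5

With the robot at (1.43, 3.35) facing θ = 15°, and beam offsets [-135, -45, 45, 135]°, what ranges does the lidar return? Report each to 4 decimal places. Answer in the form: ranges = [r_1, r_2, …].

ranges = [0.8600, 4.1223, 5.3694, 0.4965]

beam 1: φ=-135°, α=240°
  cosα=-0.5000 sinα=-0.8660 | (1,3) | tMaxX 0.8600 tMaxY 0.4041 | tΔX 2.0000 tΔY 1.1547
    t=0.4041 [y] (1,2)
    t=0.8600 [x] (0,2) — stop
  → r_1 = 0.8600
beam 2: φ=-45°, α=330°
  cosα=0.8660 sinα=-0.5000 | (1,3) | tMaxX 0.6582 tMaxY 0.7000 | tΔX 1.1547 tΔY 2.0000
    t=0.6582 [x] (2,3)
    t=0.7000 [y] (2,2)
    t=1.8129 [x] (3,2)
    t=2.7000 [y] (3,1)
    t=2.9676 [x] (4,1)
    t=4.1223 [x] (5,1) — stop
  → r_2 = 4.1223
beam 3: φ=45°, α=60°
  cosα=0.5000 sinα=0.8660 | (1,3) | tMaxX 1.1400 tMaxY 0.7506 | tΔX 2.0000 tΔY 1.1547
    t=0.7506 [y] (1,4)
    t=1.1400 [x] (2,4)
    t=1.9053 [y] (2,5)
    t=3.0600 [y] (2,6)
    t=3.1400 [x] (3,6)
    t=4.2147 [y] (3,7)
    t=5.1400 [x] (4,7)
    t=5.3694 [y] (4,8) — stop
  → r_3 = 5.3694
beam 4: φ=135°, α=150°
  cosα=-0.8660 sinα=0.5000 | (1,3) | tMaxX 0.4965 tMaxY 1.3000 | tΔX 1.1547 tΔY 2.0000
    t=0.4965 [x] (0,3) — stop
  → r_4 = 0.4965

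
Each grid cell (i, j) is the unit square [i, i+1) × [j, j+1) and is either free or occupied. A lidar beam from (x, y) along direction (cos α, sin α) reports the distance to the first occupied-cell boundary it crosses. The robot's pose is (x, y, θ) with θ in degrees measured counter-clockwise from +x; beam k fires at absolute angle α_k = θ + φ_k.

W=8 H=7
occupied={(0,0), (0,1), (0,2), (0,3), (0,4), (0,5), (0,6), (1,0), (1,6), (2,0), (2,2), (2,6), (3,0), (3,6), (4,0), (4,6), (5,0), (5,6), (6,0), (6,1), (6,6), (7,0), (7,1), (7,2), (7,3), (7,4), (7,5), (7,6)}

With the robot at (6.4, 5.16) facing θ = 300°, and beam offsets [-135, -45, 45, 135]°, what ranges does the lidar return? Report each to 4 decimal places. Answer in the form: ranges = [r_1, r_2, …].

beam 1: φ=-135°, α=165°
  d=(-0.9659,0.2588)  start (6,5)  tX=0.4141 tY=3.2455  stride 1/|dx|=1.0353 1/|dy|=3.8637
    cross x-line → (5,5), t=0.4141
    cross x-line → (4,5), t=1.4494
    cross x-line → (3,5), t=2.4847
    cross y-line → (3,6), t=3.2455 (wall)
  → r_1 = 3.2455
beam 2: φ=-45°, α=255°
  d=(-0.2588,-0.9659)  start (6,5)  tX=1.5455 tY=0.1656  stride 1/|dx|=3.8637 1/|dy|=1.0353
    cross y-line → (6,4), t=0.1656
    cross y-line → (6,3), t=1.2009
    cross x-line → (5,3), t=1.5455
    cross y-line → (5,2), t=2.2362
    cross y-line → (5,1), t=3.2715
    cross y-line → (5,0), t=4.3067 (wall)
  → r_2 = 4.3067
beam 3: φ=45°, α=345°
  d=(0.9659,-0.2588)  start (6,5)  tX=0.6212 tY=0.6182  stride 1/|dx|=1.0353 1/|dy|=3.8637
    cross y-line → (6,4), t=0.6182
    cross x-line → (7,4), t=0.6212 (wall)
  → r_3 = 0.6212
beam 4: φ=135°, α=75°
  d=(0.2588,0.9659)  start (6,5)  tX=2.3182 tY=0.8696  stride 1/|dx|=3.8637 1/|dy|=1.0353
    cross y-line → (6,6), t=0.8696 (wall)
  → r_4 = 0.8696

ranges = [3.2455, 4.3067, 0.6212, 0.8696]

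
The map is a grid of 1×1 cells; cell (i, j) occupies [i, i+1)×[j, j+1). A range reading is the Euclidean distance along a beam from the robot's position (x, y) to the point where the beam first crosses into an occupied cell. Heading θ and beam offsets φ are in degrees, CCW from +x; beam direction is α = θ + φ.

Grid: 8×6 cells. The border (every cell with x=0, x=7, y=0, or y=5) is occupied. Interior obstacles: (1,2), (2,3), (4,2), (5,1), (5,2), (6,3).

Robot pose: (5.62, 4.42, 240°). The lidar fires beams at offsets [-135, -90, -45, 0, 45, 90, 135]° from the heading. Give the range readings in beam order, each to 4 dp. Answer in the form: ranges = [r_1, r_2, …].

beam 1: φ=-135°, α=105°
  d=(-0.2588,0.9659)  start (5,4)  tX=2.3955 tY=0.6005  stride 1/|dx|=3.8637 1/|dy|=1.0353
    cross y-line → (5,5), t=0.6005 (wall)
  → r_1 = 0.6005
beam 2: φ=-90°, α=150°
  d=(-0.8660,0.5000)  start (5,4)  tX=0.7159 tY=1.1600  stride 1/|dx|=1.1547 1/|dy|=2.0000
    cross x-line → (4,4), t=0.7159
    cross y-line → (4,5), t=1.1600 (wall)
  → r_2 = 1.1600
beam 3: φ=-45°, α=195°
  d=(-0.9659,-0.2588)  start (5,4)  tX=0.6419 tY=1.6228  stride 1/|dx|=1.0353 1/|dy|=3.8637
    cross x-line → (4,4), t=0.6419
    cross y-line → (4,3), t=1.6228
    cross x-line → (3,3), t=1.6771
    cross x-line → (2,3), t=2.7124 (wall)
  → r_3 = 2.7124
beam 4: φ=0°, α=240°
  d=(-0.5000,-0.8660)  start (5,4)  tX=1.2400 tY=0.4850  stride 1/|dx|=2.0000 1/|dy|=1.1547
    cross y-line → (5,3), t=0.4850
    cross x-line → (4,3), t=1.2400
    cross y-line → (4,2), t=1.6397 (wall)
  → r_4 = 1.6397
beam 5: φ=45°, α=285°
  d=(0.2588,-0.9659)  start (5,4)  tX=1.4682 tY=0.4348  stride 1/|dx|=3.8637 1/|dy|=1.0353
    cross y-line → (5,3), t=0.4348
    cross x-line → (6,3), t=1.4682 (wall)
  → r_5 = 1.4682
beam 6: φ=90°, α=330°
  d=(0.8660,-0.5000)  start (5,4)  tX=0.4388 tY=0.8400  stride 1/|dx|=1.1547 1/|dy|=2.0000
    cross x-line → (6,4), t=0.4388
    cross y-line → (6,3), t=0.8400 (wall)
  → r_6 = 0.8400
beam 7: φ=135°, α=15°
  d=(0.9659,0.2588)  start (5,4)  tX=0.3934 tY=2.2409  stride 1/|dx|=1.0353 1/|dy|=3.8637
    cross x-line → (6,4), t=0.3934
    cross x-line → (7,4), t=1.4287 (wall)
  → r_7 = 1.4287

ranges = [0.6005, 1.1600, 2.7124, 1.6397, 1.4682, 0.8400, 1.4287]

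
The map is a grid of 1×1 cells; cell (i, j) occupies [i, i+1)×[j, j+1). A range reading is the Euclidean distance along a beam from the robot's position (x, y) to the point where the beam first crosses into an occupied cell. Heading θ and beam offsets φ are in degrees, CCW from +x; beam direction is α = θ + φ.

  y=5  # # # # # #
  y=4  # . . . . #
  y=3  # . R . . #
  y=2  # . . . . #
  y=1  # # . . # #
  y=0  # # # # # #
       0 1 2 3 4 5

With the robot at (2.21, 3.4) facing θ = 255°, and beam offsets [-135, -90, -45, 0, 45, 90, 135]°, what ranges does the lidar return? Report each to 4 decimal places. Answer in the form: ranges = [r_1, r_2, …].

ranges = [1.8475, 1.2527, 1.3972, 1.4494, 2.7713, 2.8884, 3.2000]

beam 1: φ=-135°, α=120°
  direction (-0.5000, 0.8660); cell (2,3); t to first gridline: x 0.4200, y 0.6928 (then +2.0000 / +1.1547)
    (1,3) via x @ 0.4200
    (1,4) via y @ 0.6928
    (1,5) via y @ 1.8475  # hit
  → r_1 = 1.8475
beam 2: φ=-90°, α=165°
  direction (-0.9659, 0.2588); cell (2,3); t to first gridline: x 0.2174, y 2.3182 (then +1.0353 / +3.8637)
    (1,3) via x @ 0.2174
    (0,3) via x @ 1.2527  # hit
  → r_2 = 1.2527
beam 3: φ=-45°, α=210°
  direction (-0.8660, -0.5000); cell (2,3); t to first gridline: x 0.2425, y 0.8000 (then +1.1547 / +2.0000)
    (1,3) via x @ 0.2425
    (1,2) via y @ 0.8000
    (0,2) via x @ 1.3972  # hit
  → r_3 = 1.3972
beam 4: φ=0°, α=255°
  direction (-0.2588, -0.9659); cell (2,3); t to first gridline: x 0.8114, y 0.4141 (then +3.8637 / +1.0353)
    (2,2) via y @ 0.4141
    (1,2) via x @ 0.8114
    (1,1) via y @ 1.4494  # hit
  → r_4 = 1.4494
beam 5: φ=45°, α=300°
  direction (0.5000, -0.8660); cell (2,3); t to first gridline: x 1.5800, y 0.4619 (then +2.0000 / +1.1547)
    (2,2) via y @ 0.4619
    (3,2) via x @ 1.5800
    (3,1) via y @ 1.6166
    (3,0) via y @ 2.7713  # hit
  → r_5 = 2.7713
beam 6: φ=90°, α=345°
  direction (0.9659, -0.2588); cell (2,3); t to first gridline: x 0.8179, y 1.5455 (then +1.0353 / +3.8637)
    (3,3) via x @ 0.8179
    (3,2) via y @ 1.5455
    (4,2) via x @ 1.8531
    (5,2) via x @ 2.8884  # hit
  → r_6 = 2.8884
beam 7: φ=135°, α=30°
  direction (0.8660, 0.5000); cell (2,3); t to first gridline: x 0.9122, y 1.2000 (then +1.1547 / +2.0000)
    (3,3) via x @ 0.9122
    (3,4) via y @ 1.2000
    (4,4) via x @ 2.0669
    (4,5) via y @ 3.2000  # hit
  → r_7 = 3.2000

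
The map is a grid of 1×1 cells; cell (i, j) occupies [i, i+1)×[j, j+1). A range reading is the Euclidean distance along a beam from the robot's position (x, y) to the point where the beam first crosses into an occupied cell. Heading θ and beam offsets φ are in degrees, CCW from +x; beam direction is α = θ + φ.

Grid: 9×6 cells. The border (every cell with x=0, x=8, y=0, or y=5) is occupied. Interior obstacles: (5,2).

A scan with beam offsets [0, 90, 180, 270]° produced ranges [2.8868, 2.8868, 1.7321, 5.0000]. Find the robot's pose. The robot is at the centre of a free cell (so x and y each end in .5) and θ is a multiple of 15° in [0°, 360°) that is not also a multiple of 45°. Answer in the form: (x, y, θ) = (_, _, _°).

(x, y, θ) = (3.5, 2.5, 120°)

The pose lattice has 27·16 = 432 candidates. Test each by forward raycasting.
  (7.5, 2.5, 165°): beam 1 = 1.5529 ≠ 2.8868 ✗
  (3.5, 1.5, 150°): beam 2 = 0.5774 ≠ 2.8868 ✗
  (7.5, 4.5, 345°): beam 1 = 0.5176 ≠ 2.8868 ✗
  …
  (3.5, 2.5, 120°): r_1=2.8868, r_2=2.8868, r_3=1.7321, r_4=5.0000 — all match ✓
Only this pose fits every beam.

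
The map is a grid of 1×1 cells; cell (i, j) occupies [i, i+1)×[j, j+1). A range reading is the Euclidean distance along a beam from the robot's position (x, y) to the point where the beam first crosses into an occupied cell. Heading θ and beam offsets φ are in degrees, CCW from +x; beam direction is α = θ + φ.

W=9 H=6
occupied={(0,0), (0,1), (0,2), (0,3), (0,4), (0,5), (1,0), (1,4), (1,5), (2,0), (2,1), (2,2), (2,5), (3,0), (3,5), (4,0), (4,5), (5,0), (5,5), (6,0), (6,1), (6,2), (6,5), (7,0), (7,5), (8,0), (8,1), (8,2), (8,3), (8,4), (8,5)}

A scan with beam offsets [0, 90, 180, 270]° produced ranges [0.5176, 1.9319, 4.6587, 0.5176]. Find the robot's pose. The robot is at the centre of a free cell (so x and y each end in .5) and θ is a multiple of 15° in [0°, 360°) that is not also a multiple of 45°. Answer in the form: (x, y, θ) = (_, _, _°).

Enumerate (i+0.5, j+0.5, θ) over the 23 free cells and 16 admissible headings. For each, cast all 4 beams and compare to the given ranges.
  (3.5, 4.5, 210°): beam 1 = 2.8868 ≠ 0.5176 ✗
  (2.5, 3.5, 15°): beam 1 = 5.6940 ≠ 0.5176 ✗
  (7.5, 3.5, 120°): beam 1 = 1.7321 ≠ 0.5176 ✗
  (1.5, 1.5, 285°): beam 2 = 0.5176 ≠ 1.9319 ✗
  …
  (1.5, 3.5, 165°): r_1=0.5176, r_2=1.9319, r_3=4.6587, r_4=0.5176 — all match ✓
Only this pose fits every beam.

(x, y, θ) = (1.5, 3.5, 165°)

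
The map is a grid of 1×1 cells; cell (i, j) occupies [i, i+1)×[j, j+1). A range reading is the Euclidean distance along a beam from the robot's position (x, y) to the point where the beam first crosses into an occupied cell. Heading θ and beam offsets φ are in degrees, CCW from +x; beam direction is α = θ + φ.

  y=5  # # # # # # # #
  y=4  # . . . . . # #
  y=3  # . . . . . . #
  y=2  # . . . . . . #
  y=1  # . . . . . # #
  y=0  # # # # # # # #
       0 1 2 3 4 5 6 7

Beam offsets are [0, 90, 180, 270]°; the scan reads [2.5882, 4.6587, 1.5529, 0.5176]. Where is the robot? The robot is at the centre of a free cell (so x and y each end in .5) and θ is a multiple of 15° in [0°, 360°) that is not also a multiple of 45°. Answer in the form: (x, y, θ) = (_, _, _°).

Candidates: 22 free-cell centres × 16 headings = 352 poses. Raycast each; keep the one whose scan matches to 4 dp.
  (4.5, 4.5, 30°): beam 1 = 1.0000 ≠ 2.5882 ✗
  (5.5, 1.5, 300°): beam 1 = 0.5774 ≠ 2.5882 ✗
  (1.5, 4.5, 345°): beam 1 = 5.6940 ≠ 2.5882 ✗
  (1.5, 1.5, 345°): beam 1 = 1.9319 ≠ 2.5882 ✗
  …
  (1.5, 3.5, 285°): r_1=2.5882, r_2=4.6587, r_3=1.5529, r_4=0.5176 — all match ✓
No second candidate reproduces the full scan.

(x, y, θ) = (1.5, 3.5, 285°)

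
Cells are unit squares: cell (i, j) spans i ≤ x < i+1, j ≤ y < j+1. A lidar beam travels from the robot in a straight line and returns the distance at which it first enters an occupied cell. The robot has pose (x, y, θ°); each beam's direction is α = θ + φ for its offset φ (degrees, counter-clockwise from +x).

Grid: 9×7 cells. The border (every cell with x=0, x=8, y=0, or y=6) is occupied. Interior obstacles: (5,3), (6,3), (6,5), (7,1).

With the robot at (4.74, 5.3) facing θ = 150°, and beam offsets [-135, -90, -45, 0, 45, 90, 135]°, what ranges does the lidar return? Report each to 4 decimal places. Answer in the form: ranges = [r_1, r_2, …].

ranges = [1.3044, 0.8083, 0.7247, 1.4000, 3.8719, 4.9652, 1.3459]

beam 1: φ=-135°, α=15°
  dir = (cos 15°, sin 15°) = (0.9659, 0.2588); from cell (4,5)
  next x-line at t=0.2692, next y-line at t=2.7046; Δt_x=1.0353, Δt_y=3.8637
    x: enter (5,5) at t=0.2692
    x: enter (6,5) at t=1.3044 ← occupied
  → r_1 = 1.3044
beam 2: φ=-90°, α=60°
  dir = (cos 60°, sin 60°) = (0.5000, 0.8660); from cell (4,5)
  next x-line at t=0.5200, next y-line at t=0.8083; Δt_x=2.0000, Δt_y=1.1547
    x: enter (5,5) at t=0.5200
    y: enter (5,6) at t=0.8083 ← occupied
  → r_2 = 0.8083
beam 3: φ=-45°, α=105°
  dir = (cos 105°, sin 105°) = (-0.2588, 0.9659); from cell (4,5)
  next x-line at t=2.8591, next y-line at t=0.7247; Δt_x=3.8637, Δt_y=1.0353
    y: enter (4,6) at t=0.7247 ← occupied
  → r_3 = 0.7247
beam 4: φ=0°, α=150°
  dir = (cos 150°, sin 150°) = (-0.8660, 0.5000); from cell (4,5)
  next x-line at t=0.8545, next y-line at t=1.4000; Δt_x=1.1547, Δt_y=2.0000
    x: enter (3,5) at t=0.8545
    y: enter (3,6) at t=1.4000 ← occupied
  → r_4 = 1.4000
beam 5: φ=45°, α=195°
  dir = (cos 195°, sin 195°) = (-0.9659, -0.2588); from cell (4,5)
  next x-line at t=0.7661, next y-line at t=1.1591; Δt_x=1.0353, Δt_y=3.8637
    x: enter (3,5) at t=0.7661
    y: enter (3,4) at t=1.1591
    x: enter (2,4) at t=1.8014
    x: enter (1,4) at t=2.8367
    x: enter (0,4) at t=3.8719 ← occupied
  → r_5 = 3.8719
beam 6: φ=90°, α=240°
  dir = (cos 240°, sin 240°) = (-0.5000, -0.8660); from cell (4,5)
  next x-line at t=1.4800, next y-line at t=0.3464; Δt_x=2.0000, Δt_y=1.1547
    y: enter (4,4) at t=0.3464
    x: enter (3,4) at t=1.4800
    y: enter (3,3) at t=1.5011
    y: enter (3,2) at t=2.6558
    x: enter (2,2) at t=3.4800
    y: enter (2,1) at t=3.8105
    y: enter (2,0) at t=4.9652 ← occupied
  → r_6 = 4.9652
beam 7: φ=135°, α=285°
  dir = (cos 285°, sin 285°) = (0.2588, -0.9659); from cell (4,5)
  next x-line at t=1.0046, next y-line at t=0.3106; Δt_x=3.8637, Δt_y=1.0353
    y: enter (4,4) at t=0.3106
    x: enter (5,4) at t=1.0046
    y: enter (5,3) at t=1.3459 ← occupied
  → r_7 = 1.3459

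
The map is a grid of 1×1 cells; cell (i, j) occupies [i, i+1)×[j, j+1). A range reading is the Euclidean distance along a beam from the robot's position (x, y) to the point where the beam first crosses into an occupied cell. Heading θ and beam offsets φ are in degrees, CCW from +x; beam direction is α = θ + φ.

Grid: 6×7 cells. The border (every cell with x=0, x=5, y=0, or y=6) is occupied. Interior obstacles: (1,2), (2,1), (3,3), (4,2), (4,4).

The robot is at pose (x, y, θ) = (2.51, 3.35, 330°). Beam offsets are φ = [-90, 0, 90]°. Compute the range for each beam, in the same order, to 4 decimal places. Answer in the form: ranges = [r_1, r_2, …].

beam 1: φ=-90°, α=240°
  cosα=-0.5000 sinα=-0.8660 | (2,3) | tMaxX 1.0200 tMaxY 0.4041 | tΔX 2.0000 tΔY 1.1547
    t=0.4041 [y] (2,2)
    t=1.0200 [x] (1,2) — stop
  → r_1 = 1.0200
beam 2: φ=0°, α=330°
  cosα=0.8660 sinα=-0.5000 | (2,3) | tMaxX 0.5658 tMaxY 0.7000 | tΔX 1.1547 tΔY 2.0000
    t=0.5658 [x] (3,3) — stop
  → r_2 = 0.5658
beam 3: φ=90°, α=60°
  cosα=0.5000 sinα=0.8660 | (2,3) | tMaxX 0.9800 tMaxY 0.7506 | tΔX 2.0000 tΔY 1.1547
    t=0.7506 [y] (2,4)
    t=0.9800 [x] (3,4)
    t=1.9053 [y] (3,5)
    t=2.9800 [x] (4,5)
    t=3.0600 [y] (4,6) — stop
  → r_3 = 3.0600

ranges = [1.0200, 0.5658, 3.0600]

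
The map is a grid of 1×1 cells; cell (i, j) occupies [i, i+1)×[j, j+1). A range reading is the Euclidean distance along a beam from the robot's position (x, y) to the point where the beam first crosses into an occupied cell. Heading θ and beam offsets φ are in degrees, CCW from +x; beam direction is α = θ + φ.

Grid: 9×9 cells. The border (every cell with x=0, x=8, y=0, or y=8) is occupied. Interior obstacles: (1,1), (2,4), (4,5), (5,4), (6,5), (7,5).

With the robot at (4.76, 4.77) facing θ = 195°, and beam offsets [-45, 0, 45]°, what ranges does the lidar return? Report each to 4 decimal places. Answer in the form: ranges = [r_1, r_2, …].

ranges = [0.4600, 1.8221, 4.3532]

beam 1: φ=-45°, α=150°
  cosα=-0.8660 sinα=0.5000 | (4,4) | tMaxX 0.8776 tMaxY 0.4600 | tΔX 1.1547 tΔY 2.0000
    t=0.4600 [y] (4,5) — stop
  → r_1 = 0.4600
beam 2: φ=0°, α=195°
  cosα=-0.9659 sinα=-0.2588 | (4,4) | tMaxX 0.7868 tMaxY 2.9751 | tΔX 1.0353 tΔY 3.8637
    t=0.7868 [x] (3,4)
    t=1.8221 [x] (2,4) — stop
  → r_2 = 1.8221
beam 3: φ=45°, α=240°
  cosα=-0.5000 sinα=-0.8660 | (4,4) | tMaxX 1.5200 tMaxY 0.8891 | tΔX 2.0000 tΔY 1.1547
    t=0.8891 [y] (4,3)
    t=1.5200 [x] (3,3)
    t=2.0438 [y] (3,2)
    t=3.1985 [y] (3,1)
    t=3.5200 [x] (2,1)
    t=4.3532 [y] (2,0) — stop
  → r_3 = 4.3532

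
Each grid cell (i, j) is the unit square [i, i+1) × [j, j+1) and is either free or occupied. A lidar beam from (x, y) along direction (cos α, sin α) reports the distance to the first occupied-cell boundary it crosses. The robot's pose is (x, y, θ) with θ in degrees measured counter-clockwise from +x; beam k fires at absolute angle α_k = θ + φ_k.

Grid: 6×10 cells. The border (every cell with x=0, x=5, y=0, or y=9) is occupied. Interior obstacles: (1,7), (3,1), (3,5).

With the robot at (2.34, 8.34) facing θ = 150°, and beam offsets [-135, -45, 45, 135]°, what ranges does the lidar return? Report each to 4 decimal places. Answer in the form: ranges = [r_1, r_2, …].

beam 1: φ=-135°, α=15°
  d=(0.9659,0.2588)  start (2,8)  tX=0.6833 tY=2.5500  stride 1/|dx|=1.0353 1/|dy|=3.8637
    cross x-line → (3,8), t=0.6833
    cross x-line → (4,8), t=1.7186
    cross y-line → (4,9), t=2.5500 (wall)
  → r_1 = 2.5500
beam 2: φ=-45°, α=105°
  d=(-0.2588,0.9659)  start (2,8)  tX=1.3137 tY=0.6833  stride 1/|dx|=3.8637 1/|dy|=1.0353
    cross y-line → (2,9), t=0.6833 (wall)
  → r_2 = 0.6833
beam 3: φ=45°, α=195°
  d=(-0.9659,-0.2588)  start (2,8)  tX=0.3520 tY=1.3137  stride 1/|dx|=1.0353 1/|dy|=3.8637
    cross x-line → (1,8), t=0.3520
    cross y-line → (1,7), t=1.3137 (wall)
  → r_3 = 1.3137
beam 4: φ=135°, α=285°
  d=(0.2588,-0.9659)  start (2,8)  tX=2.5500 tY=0.3520  stride 1/|dx|=3.8637 1/|dy|=1.0353
    cross y-line → (2,7), t=0.3520
    cross y-line → (2,6), t=1.3873
    cross y-line → (2,5), t=2.4225
    cross x-line → (3,5), t=2.5500 (wall)
  → r_4 = 2.5500

ranges = [2.5500, 0.6833, 1.3137, 2.5500]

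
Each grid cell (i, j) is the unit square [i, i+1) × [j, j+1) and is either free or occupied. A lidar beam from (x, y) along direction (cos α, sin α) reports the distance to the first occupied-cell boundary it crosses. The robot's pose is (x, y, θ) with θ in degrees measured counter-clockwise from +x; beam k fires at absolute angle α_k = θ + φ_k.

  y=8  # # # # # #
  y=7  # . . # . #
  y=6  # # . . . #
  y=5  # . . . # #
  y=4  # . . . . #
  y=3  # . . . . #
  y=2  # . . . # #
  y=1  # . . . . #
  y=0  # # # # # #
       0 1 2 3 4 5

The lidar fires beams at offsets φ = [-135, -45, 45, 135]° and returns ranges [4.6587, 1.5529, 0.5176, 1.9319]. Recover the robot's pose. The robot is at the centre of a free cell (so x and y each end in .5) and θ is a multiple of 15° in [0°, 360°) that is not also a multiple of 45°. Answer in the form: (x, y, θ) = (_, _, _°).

(x, y, θ) = (2.5, 1.5, 240°)

Enumerate (i+0.5, j+0.5, θ) over the 24 free cells and 16 admissible headings. For each, cast all 4 beams and compare to the given ranges.
  (1.5, 1.5, 120°): beam 1 = 1.9319 ≠ 4.6587 ✗
  (3.5, 6.5, 120°): beam 1 = 1.5529 ≠ 4.6587 ✗
  (4.5, 4.5, 75°): beam 1 = 1.0000 ≠ 4.6587 ✗
  (2.5, 5.5, 75°): beam 1 = 3.0000 ≠ 4.6587 ✗
  (1.5, 3.5, 330°): beam 1 = 0.5176 ≠ 4.6587 ✗
  …
  (2.5, 1.5, 240°): r_1=4.6587, r_2=1.5529, r_3=0.5176, r_4=1.9319 — all match ✓
Unique over the lattice → pose = (2.5, 1.5, 240°).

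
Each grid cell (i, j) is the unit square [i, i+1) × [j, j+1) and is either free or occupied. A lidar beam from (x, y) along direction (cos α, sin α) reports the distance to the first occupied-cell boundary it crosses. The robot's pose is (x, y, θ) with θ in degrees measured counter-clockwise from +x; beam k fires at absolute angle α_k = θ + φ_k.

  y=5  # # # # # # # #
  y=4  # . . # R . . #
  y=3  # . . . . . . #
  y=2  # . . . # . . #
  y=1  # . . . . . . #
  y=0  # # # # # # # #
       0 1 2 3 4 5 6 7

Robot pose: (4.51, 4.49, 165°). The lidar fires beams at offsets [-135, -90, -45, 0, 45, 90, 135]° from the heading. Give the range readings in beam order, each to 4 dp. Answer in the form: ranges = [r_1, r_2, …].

beam 1: φ=-135°, α=30°
  cosα=0.8660 sinα=0.5000 | (4,4) | tMaxX 0.5658 tMaxY 1.0200 | tΔX 1.1547 tΔY 2.0000
    t=0.5658 [x] (5,4)
    t=1.0200 [y] (5,5) — stop
  → r_1 = 1.0200
beam 2: φ=-90°, α=75°
  cosα=0.2588 sinα=0.9659 | (4,4) | tMaxX 1.8932 tMaxY 0.5280 | tΔX 3.8637 tΔY 1.0353
    t=0.5280 [y] (4,5) — stop
  → r_2 = 0.5280
beam 3: φ=-45°, α=120°
  cosα=-0.5000 sinα=0.8660 | (4,4) | tMaxX 1.0200 tMaxY 0.5889 | tΔX 2.0000 tΔY 1.1547
    t=0.5889 [y] (4,5) — stop
  → r_3 = 0.5889
beam 4: φ=0°, α=165°
  cosα=-0.9659 sinα=0.2588 | (4,4) | tMaxX 0.5280 tMaxY 1.9705 | tΔX 1.0353 tΔY 3.8637
    t=0.5280 [x] (3,4) — stop
  → r_4 = 0.5280
beam 5: φ=45°, α=210°
  cosα=-0.8660 sinα=-0.5000 | (4,4) | tMaxX 0.5889 tMaxY 0.9800 | tΔX 1.1547 tΔY 2.0000
    t=0.5889 [x] (3,4) — stop
  → r_5 = 0.5889
beam 6: φ=90°, α=255°
  cosα=-0.2588 sinα=-0.9659 | (4,4) | tMaxX 1.9705 tMaxY 0.5073 | tΔX 3.8637 tΔY 1.0353
    t=0.5073 [y] (4,3)
    t=1.5426 [y] (4,2) — stop
  → r_6 = 1.5426
beam 7: φ=135°, α=300°
  cosα=0.5000 sinα=-0.8660 | (4,4) | tMaxX 0.9800 tMaxY 0.5658 | tΔX 2.0000 tΔY 1.1547
    t=0.5658 [y] (4,3)
    t=0.9800 [x] (5,3)
    t=1.7205 [y] (5,2)
    t=2.8752 [y] (5,1)
    t=2.9800 [x] (6,1)
    t=4.0299 [y] (6,0) — stop
  → r_7 = 4.0299

ranges = [1.0200, 0.5280, 0.5889, 0.5280, 0.5889, 1.5426, 4.0299]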